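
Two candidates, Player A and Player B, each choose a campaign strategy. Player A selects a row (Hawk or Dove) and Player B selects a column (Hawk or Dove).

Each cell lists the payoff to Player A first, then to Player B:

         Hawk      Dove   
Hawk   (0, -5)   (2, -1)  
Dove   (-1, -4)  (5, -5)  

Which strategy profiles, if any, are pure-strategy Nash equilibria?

none

(Hawk, Hawk): Player B prefers Dove (-1 > -5) — not an equilibrium.
(Hawk, Dove): Player A prefers Dove (5 > 2) — not an equilibrium.
(Dove, Hawk): Player A prefers Hawk (0 > -1) — not an equilibrium.
(Dove, Dove): Player B prefers Hawk (-4 > -5) — not an equilibrium.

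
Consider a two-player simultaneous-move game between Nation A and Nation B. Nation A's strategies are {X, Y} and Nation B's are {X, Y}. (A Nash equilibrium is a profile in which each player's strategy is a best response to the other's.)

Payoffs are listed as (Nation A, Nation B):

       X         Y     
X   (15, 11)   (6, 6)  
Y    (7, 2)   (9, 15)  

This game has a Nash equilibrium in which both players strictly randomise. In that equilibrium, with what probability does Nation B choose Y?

Let y be the probability that Nation B plays X. In a completely mixed equilibrium, Nation A must be indifferent between X and Y.
Nation A's expected payoff from X is 15y + 6(1−y); from Y it is 7y + 9(1−y).
Setting these equal: 9y + 6 = −2y + 9, so y = 3/11.
Therefore Nation B plays Y with probability 1 − 3/11 = 8/11.

8/11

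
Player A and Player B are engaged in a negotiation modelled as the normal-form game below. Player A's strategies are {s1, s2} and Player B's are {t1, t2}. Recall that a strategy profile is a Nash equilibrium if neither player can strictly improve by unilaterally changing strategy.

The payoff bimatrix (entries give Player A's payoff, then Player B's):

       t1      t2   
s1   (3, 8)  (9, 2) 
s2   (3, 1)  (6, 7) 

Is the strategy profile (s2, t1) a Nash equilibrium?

No

At (s2, t1), Player A earns 3; switching to s1 would give 3, so Player A has no profitable deviation.
Player B earns 1; switching to t2 would give 7, so Player B would deviate.
Since at least one player can profitably deviate, this is not a Nash equilibrium.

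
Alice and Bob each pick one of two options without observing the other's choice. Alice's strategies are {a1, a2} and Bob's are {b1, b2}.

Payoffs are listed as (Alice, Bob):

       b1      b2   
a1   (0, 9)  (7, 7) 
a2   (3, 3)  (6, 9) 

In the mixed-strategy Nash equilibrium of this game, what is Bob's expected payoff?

First find p, the probability Alice plays a1, from Bob's indifference between b1 and b2: 9p + 3(1−p) = 7p + 9(1−p), giving p = 3/4.
Since Bob is indifferent in equilibrium, Bob's expected payoff equals the payoff from either column against (3/4, 1/4). Using b1: 9(3/4) + 3(1/4) = 15/2.

15/2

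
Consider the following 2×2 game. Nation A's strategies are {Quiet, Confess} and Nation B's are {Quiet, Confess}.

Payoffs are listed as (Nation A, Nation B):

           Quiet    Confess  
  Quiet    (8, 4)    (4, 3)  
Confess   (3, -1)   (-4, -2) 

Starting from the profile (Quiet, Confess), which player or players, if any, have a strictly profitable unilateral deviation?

Nation B

Nation A at (Quiet, Confess) earns 4; deviating to Confess yields -4 — not better.
Nation B earns 3; deviating to Quiet yields 4 — a strict improvement.
Only Nation B has a strictly profitable deviation.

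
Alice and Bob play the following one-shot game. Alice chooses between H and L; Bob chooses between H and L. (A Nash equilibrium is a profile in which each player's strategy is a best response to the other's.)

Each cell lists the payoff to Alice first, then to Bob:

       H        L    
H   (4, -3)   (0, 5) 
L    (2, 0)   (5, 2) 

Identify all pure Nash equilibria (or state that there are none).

(H, H): Bob prefers L (5 > -3) — not an equilibrium.
(H, L): Alice prefers L (5 > 0) — not an equilibrium.
(L, H): Alice prefers H (4 > 2); Bob prefers L (2 > 0) — not an equilibrium.
(L, L): Alice gets 5 ≥ 0 from H, and Bob gets 2 ≥ 0 from H — Nash equilibrium.

(L, L)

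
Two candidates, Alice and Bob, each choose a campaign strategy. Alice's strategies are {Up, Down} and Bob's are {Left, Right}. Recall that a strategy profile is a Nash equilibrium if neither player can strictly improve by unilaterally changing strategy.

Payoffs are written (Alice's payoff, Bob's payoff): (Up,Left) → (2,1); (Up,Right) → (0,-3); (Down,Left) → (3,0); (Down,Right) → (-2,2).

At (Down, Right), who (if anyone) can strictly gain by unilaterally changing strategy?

Alice

Alice at (Down, Right) earns -2; deviating to Up yields 0 — a strict improvement.
Bob earns 2; deviating to Left yields 0 — not better.
Only Alice has a strictly profitable deviation.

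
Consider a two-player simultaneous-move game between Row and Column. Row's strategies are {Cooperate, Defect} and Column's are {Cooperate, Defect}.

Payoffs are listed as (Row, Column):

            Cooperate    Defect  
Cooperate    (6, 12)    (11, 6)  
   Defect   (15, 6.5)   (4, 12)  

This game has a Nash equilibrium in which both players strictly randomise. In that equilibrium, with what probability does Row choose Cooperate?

11/23

Let x be the probability that Row plays Cooperate. In a completely mixed equilibrium, Column must be indifferent between Cooperate and Defect.
Column's expected payoff from Cooperate is 12x + 6.5(1−x); from Defect it is 6x + 12(1−x).
Setting these equal: 5.5x + 6.5 = −6x + 12, so x = 11/23.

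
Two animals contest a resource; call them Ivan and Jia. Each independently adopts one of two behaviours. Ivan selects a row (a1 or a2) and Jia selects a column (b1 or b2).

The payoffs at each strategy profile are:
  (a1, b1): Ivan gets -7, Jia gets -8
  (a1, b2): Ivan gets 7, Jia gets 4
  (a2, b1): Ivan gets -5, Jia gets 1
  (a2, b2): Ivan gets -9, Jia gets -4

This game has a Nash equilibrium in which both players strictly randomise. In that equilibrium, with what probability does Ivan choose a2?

Let p be the probability that Ivan plays a1. In a completely mixed equilibrium, Jia must be indifferent between b1 and b2.
Jia's expected payoff from b1 is −8p + (1−p); from b2 it is 4p − 4(1−p).
Setting these equal: −9p + 1 = 8p − 4, so p = 5/17.
Therefore Ivan plays a2 with probability 1 − 5/17 = 12/17.

12/17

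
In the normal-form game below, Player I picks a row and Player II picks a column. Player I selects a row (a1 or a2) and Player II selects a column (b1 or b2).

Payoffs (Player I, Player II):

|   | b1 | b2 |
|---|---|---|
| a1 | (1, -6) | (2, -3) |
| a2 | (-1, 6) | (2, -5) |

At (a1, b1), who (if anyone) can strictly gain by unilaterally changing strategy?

Player I at (a1, b1) earns 1; deviating to a2 yields -1 — not better.
Player II earns -6; deviating to b2 yields -3 — a strict improvement.
Only Player II has a strictly profitable deviation.

Player II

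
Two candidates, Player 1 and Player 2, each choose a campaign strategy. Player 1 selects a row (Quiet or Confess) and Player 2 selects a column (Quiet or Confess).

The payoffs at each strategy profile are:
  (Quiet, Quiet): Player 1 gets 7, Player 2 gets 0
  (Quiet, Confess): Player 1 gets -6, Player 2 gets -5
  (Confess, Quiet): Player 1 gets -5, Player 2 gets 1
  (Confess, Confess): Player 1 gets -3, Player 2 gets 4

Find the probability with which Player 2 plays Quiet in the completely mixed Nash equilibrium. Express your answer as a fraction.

1/5

Let y be the probability that Player 2 plays Quiet. In a completely mixed equilibrium, Player 1 must be indifferent between Quiet and Confess.
Player 1's expected payoff from Quiet is 7y − 6(1−y); from Confess it is −5y − 3(1−y).
Setting these equal: 13y − 6 = −2y − 3, so y = 1/5.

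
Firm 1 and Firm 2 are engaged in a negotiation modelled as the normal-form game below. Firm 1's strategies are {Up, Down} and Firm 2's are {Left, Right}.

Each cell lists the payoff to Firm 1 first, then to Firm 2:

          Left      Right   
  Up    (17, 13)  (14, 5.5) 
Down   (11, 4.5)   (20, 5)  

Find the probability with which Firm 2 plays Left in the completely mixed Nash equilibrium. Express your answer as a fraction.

1/2

Let y be the probability that Firm 2 plays Left. In a completely mixed equilibrium, Firm 1 must be indifferent between Up and Down.
Firm 1's expected payoff from Up is 17y + 14(1−y); from Down it is 11y + 20(1−y).
Setting these equal: 3y + 14 = −9y + 20, so y = 1/2.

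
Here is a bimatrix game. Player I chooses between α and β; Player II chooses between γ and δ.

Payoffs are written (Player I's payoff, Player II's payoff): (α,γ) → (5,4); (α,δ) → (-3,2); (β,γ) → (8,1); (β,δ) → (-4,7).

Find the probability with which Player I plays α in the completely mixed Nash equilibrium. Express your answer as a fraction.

Let p be the probability that Player I plays α. In a completely mixed equilibrium, Player II must be indifferent between γ and δ.
Player II's expected payoff from γ is 4p + (1−p); from δ it is 2p + 7(1−p).
Setting these equal: 3p + 1 = −5p + 7, so p = 3/4.

3/4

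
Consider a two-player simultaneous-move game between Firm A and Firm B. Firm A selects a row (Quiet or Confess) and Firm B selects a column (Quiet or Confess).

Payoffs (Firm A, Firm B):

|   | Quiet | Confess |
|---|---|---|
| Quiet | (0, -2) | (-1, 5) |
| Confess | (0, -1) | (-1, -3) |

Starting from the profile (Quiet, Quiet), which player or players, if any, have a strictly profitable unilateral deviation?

Firm B

Firm A at (Quiet, Quiet) earns 0; deviating to Confess yields 0 — not better.
Firm B earns -2; deviating to Confess yields 5 — a strict improvement.
Only Firm B has a strictly profitable deviation.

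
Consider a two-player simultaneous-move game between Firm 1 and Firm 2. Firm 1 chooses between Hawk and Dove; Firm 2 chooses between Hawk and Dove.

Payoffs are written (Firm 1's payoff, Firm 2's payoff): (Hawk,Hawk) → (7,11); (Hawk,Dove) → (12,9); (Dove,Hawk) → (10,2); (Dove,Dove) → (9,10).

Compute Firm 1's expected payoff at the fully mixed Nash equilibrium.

First find q, the probability Firm 2 plays Hawk, from Firm 1's indifference between Hawk and Dove: 7q + 12(1−q) = 10q + 9(1−q), giving q = 1/2.
Since Firm 1 is indifferent in equilibrium, Firm 1's expected payoff equals the payoff from either row against (1/2, 1/2). Using Hawk: 7(1/2) + 12(1/2) = 19/2.

19/2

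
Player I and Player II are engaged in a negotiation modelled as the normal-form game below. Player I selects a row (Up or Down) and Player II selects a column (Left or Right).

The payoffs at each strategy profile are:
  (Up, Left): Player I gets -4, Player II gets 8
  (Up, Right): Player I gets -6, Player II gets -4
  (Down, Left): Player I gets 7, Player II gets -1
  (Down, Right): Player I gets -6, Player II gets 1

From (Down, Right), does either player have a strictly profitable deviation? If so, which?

Player I at (Down, Right) earns -6; deviating to Up yields -6 — not better.
Player II earns 1; deviating to Left yields -1 — not better.
Neither player can strictly improve; the profile is a Nash equilibrium.

Neither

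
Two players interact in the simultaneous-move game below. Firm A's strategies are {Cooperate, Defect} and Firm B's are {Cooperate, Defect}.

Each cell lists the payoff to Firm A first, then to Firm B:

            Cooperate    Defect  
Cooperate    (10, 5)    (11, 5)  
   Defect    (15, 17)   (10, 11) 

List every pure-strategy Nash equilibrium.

(Cooperate, Cooperate): Firm A prefers Defect (15 > 10) — not an equilibrium.
(Cooperate, Defect): Firm A gets 11 ≥ 10 from Defect, and Firm B gets 5 ≥ 5 from Cooperate — Nash equilibrium.
(Defect, Cooperate): Firm A gets 15 ≥ 10 from Cooperate, and Firm B gets 17 ≥ 11 from Defect — Nash equilibrium.
(Defect, Defect): Firm A prefers Cooperate (11 > 10); Firm B prefers Cooperate (17 > 11) — not an equilibrium.

(Cooperate, Defect) and (Defect, Cooperate)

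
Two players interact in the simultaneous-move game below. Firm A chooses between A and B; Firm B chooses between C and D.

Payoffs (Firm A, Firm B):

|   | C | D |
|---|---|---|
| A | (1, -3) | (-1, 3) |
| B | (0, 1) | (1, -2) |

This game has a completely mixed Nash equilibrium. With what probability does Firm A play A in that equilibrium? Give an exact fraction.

1/3

Let p be the probability that Firm A plays A. In a completely mixed equilibrium, Firm B must be indifferent between C and D.
Firm B's expected payoff from C is −3p + (1−p); from D it is 3p − 2(1−p).
Setting these equal: −4p + 1 = 5p − 2, so p = 1/3.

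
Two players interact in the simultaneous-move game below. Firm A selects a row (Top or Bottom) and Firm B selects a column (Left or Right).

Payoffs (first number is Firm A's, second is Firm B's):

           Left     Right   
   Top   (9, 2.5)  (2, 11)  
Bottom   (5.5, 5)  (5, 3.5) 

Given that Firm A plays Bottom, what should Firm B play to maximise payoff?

Left

Against Bottom, Firm B earns 5 from Left and 3.5 from Right.
So Left is the best response.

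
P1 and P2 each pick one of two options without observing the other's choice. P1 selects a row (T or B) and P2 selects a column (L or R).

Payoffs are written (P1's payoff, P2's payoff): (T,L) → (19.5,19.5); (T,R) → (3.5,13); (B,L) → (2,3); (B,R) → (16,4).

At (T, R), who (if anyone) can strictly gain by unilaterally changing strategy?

Both

P1 at (T, R) earns 3.5; deviating to B yields 16 — a strict improvement.
P2 earns 13; deviating to L yields 19.5 — a strict improvement.
Both P1 and P2 have strictly profitable deviations.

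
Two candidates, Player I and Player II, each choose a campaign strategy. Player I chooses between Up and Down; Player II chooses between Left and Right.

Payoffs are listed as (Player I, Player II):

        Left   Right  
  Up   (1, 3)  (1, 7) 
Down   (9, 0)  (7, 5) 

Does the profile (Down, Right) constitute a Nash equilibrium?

At (Down, Right), Player I earns 7; switching to Up would give 1, so Player I has no profitable deviation.
Player II earns 5; switching to Left would give 0, so Player II has no profitable deviation.
Neither player can gain by a unilateral deviation, so this profile is a Nash equilibrium.

Yes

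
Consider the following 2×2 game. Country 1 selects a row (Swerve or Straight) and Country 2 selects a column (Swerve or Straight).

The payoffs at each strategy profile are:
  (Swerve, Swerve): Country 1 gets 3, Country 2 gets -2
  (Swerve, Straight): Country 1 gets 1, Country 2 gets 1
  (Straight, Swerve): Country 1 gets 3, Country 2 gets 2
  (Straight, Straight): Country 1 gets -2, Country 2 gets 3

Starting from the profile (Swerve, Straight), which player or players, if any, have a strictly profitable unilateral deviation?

Country 1 at (Swerve, Straight) earns 1; deviating to Straight yields -2 — not better.
Country 2 earns 1; deviating to Swerve yields -2 — not better.
Neither player can strictly improve; the profile is a Nash equilibrium.

Neither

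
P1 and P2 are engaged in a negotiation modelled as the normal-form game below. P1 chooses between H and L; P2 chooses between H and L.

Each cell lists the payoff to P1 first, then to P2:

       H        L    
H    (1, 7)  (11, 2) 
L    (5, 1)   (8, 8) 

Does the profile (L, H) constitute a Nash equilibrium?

At (L, H), P1 earns 5; switching to H would give 1, so P1 has no profitable deviation.
P2 earns 1; switching to L would give 8, so P2 would deviate.
Since at least one player can profitably deviate, this is not a Nash equilibrium.

No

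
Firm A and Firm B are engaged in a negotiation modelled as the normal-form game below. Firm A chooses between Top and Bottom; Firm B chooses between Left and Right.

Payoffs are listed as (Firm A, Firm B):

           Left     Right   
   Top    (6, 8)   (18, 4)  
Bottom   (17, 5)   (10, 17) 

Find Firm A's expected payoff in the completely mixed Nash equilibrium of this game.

First find y, the probability Firm B plays Left, from Firm A's indifference between Top and Bottom: 6y + 18(1−y) = 17y + 10(1−y), giving y = 8/19.
Since Firm A is indifferent in equilibrium, Firm A's expected payoff equals the payoff from either row against (8/19, 11/19). Using Top: 6(8/19) + 18(11/19) = 246/19.

246/19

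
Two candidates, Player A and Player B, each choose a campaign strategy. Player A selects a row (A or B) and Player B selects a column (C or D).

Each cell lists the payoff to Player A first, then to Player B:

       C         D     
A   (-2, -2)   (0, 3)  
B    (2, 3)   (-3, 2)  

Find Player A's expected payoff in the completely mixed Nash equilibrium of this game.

First find y, the probability Player B plays C, from Player A's indifference between A and B: −2y = 2y − 3(1−y), giving y = 3/7.
Since Player A is indifferent in equilibrium, Player A's expected payoff equals the payoff from either row against (3/7, 4/7). Using A: −2(3/7) = -6/7.

-6/7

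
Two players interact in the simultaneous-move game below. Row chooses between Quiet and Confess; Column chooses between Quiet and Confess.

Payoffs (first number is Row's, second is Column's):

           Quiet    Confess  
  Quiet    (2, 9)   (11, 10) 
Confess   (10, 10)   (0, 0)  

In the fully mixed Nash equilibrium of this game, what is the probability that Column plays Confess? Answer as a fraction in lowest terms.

Let c be the probability that Column plays Quiet. In a completely mixed equilibrium, Row must be indifferent between Quiet and Confess.
Row's expected payoff from Quiet is 2c + 11(1−c); from Confess it is 10c.
Setting these equal: −9c + 11 = 10c, so c = 11/19.
Therefore Column plays Confess with probability 1 − 11/19 = 8/19.

8/19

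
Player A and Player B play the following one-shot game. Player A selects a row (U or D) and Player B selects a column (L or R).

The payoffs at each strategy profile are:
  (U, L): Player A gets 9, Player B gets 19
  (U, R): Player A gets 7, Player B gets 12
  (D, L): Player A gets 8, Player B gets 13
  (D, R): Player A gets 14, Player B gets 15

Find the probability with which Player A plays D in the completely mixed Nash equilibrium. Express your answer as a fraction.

7/9

Let r be the probability that Player A plays U. In a completely mixed equilibrium, Player B must be indifferent between L and R.
Player B's expected payoff from L is 19r + 13(1−r); from R it is 12r + 15(1−r).
Setting these equal: 6r + 13 = −3r + 15, so r = 2/9.
Therefore Player A plays D with probability 1 − 2/9 = 7/9.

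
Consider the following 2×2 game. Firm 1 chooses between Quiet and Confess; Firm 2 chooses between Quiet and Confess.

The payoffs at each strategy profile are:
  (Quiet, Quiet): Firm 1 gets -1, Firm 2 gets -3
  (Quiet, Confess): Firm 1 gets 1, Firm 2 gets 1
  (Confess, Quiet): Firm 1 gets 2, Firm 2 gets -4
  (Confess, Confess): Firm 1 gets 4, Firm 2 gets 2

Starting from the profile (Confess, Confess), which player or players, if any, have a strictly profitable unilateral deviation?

Neither

Firm 1 at (Confess, Confess) earns 4; deviating to Quiet yields 1 — not better.
Firm 2 earns 2; deviating to Quiet yields -4 — not better.
Neither player can strictly improve; the profile is a Nash equilibrium.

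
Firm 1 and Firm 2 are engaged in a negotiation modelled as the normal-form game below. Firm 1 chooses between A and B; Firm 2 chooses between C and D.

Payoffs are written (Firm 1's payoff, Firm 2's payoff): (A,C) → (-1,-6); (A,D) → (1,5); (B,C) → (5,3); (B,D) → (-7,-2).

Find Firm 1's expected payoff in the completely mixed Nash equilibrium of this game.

First find y, the probability Firm 2 plays C, from Firm 1's indifference between A and B: −y + (1−y) = 5y − 7(1−y), giving y = 4/7.
Since Firm 1 is indifferent in equilibrium, Firm 1's expected payoff equals the payoff from either row against (4/7, 3/7). Using A: −(4/7) + (3/7) = -1/7.

-1/7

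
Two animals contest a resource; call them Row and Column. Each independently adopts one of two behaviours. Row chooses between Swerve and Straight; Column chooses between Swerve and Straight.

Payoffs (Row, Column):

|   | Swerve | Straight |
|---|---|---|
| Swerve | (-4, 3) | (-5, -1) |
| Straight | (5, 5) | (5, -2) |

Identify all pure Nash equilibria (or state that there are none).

(Swerve, Swerve): Row prefers Straight (5 > -4) — not an equilibrium.
(Swerve, Straight): Row prefers Straight (5 > -5); Column prefers Swerve (3 > -1) — not an equilibrium.
(Straight, Swerve): Row gets 5 ≥ -4 from Swerve, and Column gets 5 ≥ -2 from Straight — Nash equilibrium.
(Straight, Straight): Column prefers Swerve (5 > -2) — not an equilibrium.

(Straight, Swerve)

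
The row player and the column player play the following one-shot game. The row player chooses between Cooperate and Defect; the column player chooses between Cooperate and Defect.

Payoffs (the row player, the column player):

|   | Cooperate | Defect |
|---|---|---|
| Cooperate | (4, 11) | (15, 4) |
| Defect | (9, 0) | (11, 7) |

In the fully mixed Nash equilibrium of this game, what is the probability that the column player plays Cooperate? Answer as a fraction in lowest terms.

Let q be the probability that the column player plays Cooperate. In a completely mixed equilibrium, the row player must be indifferent between Cooperate and Defect.
The row player's expected payoff from Cooperate is 4q + 15(1−q); from Defect it is 9q + 11(1−q).
Setting these equal: −11q + 15 = −2q + 11, so q = 4/9.

4/9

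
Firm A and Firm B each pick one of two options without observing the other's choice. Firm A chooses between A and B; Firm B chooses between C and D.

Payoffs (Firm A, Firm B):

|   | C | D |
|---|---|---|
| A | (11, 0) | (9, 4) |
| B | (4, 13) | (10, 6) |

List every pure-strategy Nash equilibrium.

(A, C): Firm B prefers D (4 > 0) — not an equilibrium.
(A, D): Firm A prefers B (10 > 9) — not an equilibrium.
(B, C): Firm A prefers A (11 > 4) — not an equilibrium.
(B, D): Firm B prefers C (13 > 6) — not an equilibrium.

none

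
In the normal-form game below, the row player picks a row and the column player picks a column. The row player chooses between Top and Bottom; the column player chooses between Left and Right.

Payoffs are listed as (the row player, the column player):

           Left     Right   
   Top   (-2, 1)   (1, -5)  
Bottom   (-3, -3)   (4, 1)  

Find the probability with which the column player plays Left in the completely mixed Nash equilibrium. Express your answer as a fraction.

3/4

Let y be the probability that the column player plays Left. In a completely mixed equilibrium, the row player must be indifferent between Top and Bottom.
The row player's expected payoff from Top is −2y + (1−y); from Bottom it is −3y + 4(1−y).
Setting these equal: −3y + 1 = −7y + 4, so y = 3/4.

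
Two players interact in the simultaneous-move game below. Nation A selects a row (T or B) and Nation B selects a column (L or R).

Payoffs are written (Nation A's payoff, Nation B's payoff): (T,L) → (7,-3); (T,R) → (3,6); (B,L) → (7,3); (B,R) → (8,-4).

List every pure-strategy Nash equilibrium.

(T, L): Nation B prefers R (6 > -3) — not an equilibrium.
(T, R): Nation A prefers B (8 > 3) — not an equilibrium.
(B, L): Nation A gets 7 ≥ 7 from T, and Nation B gets 3 ≥ -4 from R — Nash equilibrium.
(B, R): Nation B prefers L (3 > -4) — not an equilibrium.

(B, L)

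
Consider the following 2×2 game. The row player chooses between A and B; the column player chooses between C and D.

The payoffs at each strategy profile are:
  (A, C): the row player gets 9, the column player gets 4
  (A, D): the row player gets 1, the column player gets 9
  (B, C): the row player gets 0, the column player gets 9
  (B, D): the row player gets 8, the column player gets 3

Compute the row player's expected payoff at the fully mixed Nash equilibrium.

First find q, the probability the column player plays C, from the row player's indifference between A and B: 9q + (1−q) = 8(1−q), giving q = 7/16.
Since the row player is indifferent in equilibrium, the row player's expected payoff equals the payoff from either row against (7/16, 9/16). Using A: 9(7/16) + (9/16) = 9/2.

9/2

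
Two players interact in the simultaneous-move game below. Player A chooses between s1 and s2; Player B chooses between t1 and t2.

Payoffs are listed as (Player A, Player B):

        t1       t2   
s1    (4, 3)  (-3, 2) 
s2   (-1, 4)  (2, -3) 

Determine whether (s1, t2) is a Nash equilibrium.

No

At (s1, t2), Player A earns -3; switching to s2 would give 2, so Player A would deviate.
Player B earns 2; switching to t1 would give 3, so Player B would deviate.
Since at least one player can profitably deviate, this is not a Nash equilibrium.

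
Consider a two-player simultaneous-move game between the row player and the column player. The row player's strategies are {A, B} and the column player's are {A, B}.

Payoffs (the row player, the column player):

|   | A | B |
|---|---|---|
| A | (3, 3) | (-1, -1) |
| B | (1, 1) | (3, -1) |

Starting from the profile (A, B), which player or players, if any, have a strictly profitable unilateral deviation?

Both

The row player at (A, B) earns -1; deviating to B yields 3 — a strict improvement.
The column player earns -1; deviating to A yields 3 — a strict improvement.
Both the row player and the column player have strictly profitable deviations.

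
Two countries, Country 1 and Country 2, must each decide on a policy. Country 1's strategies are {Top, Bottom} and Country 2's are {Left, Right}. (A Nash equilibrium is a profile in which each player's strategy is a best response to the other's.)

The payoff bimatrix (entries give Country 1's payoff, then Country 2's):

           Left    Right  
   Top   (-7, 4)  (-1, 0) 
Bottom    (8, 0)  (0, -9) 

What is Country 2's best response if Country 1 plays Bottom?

Against Bottom, Country 2 earns 0 from Left and -9 from Right.
So Left is the best response.

Left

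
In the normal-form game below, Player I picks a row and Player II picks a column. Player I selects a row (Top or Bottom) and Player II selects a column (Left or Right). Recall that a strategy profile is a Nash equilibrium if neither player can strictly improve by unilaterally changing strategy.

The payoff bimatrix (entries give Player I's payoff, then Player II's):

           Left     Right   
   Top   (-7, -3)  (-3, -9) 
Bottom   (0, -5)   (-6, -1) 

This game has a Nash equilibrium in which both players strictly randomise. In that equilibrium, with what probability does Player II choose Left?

3/10

Let c be the probability that Player II plays Left. In a completely mixed equilibrium, Player I must be indifferent between Top and Bottom.
Player I's expected payoff from Top is −7c − 3(1−c); from Bottom it is −6(1−c).
Setting these equal: −4c − 3 = 6c − 6, so c = 3/10.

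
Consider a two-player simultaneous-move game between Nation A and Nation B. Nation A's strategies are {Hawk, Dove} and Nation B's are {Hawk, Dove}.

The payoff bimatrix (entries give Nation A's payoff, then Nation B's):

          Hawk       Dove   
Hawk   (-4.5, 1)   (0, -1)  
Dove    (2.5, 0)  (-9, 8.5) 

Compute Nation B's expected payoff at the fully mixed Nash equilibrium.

17/21

First find x, the probability Nation A plays Hawk, from Nation B's indifference between Hawk and Dove: x = −x + 8.5(1−x), giving x = 17/21.
Since Nation B is indifferent in equilibrium, Nation B's expected payoff equals the payoff from either column against (17/21, 4/21). Using Hawk: (17/21) = 17/21.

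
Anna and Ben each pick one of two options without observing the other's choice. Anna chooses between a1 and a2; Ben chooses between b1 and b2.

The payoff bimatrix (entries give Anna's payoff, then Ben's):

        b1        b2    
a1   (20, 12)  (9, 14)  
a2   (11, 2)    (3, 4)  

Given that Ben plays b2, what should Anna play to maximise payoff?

Against b2, Anna earns 9 from a1 and 3 from a2.
So a1 is the best response.

a1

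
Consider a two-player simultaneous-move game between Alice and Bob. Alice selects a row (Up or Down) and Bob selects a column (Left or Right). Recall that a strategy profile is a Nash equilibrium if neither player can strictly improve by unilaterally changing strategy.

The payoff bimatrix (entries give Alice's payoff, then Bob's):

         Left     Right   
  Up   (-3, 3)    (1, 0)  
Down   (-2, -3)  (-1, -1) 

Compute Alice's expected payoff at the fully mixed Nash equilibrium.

First find q, the probability Bob plays Left, from Alice's indifference between Up and Down: −3q + (1−q) = −2q − (1−q), giving q = 2/3.
Since Alice is indifferent in equilibrium, Alice's expected payoff equals the payoff from either row against (2/3, 1/3). Using Up: −3(2/3) + (1/3) = -5/3.

-5/3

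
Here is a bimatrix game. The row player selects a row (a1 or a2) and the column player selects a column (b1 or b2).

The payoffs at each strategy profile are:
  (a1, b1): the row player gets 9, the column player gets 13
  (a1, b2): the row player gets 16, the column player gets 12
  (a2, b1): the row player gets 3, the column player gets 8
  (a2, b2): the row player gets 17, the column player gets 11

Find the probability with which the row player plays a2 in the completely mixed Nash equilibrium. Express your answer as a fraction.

Let x be the probability that the row player plays a1. In a completely mixed equilibrium, the column player must be indifferent between b1 and b2.
The column player's expected payoff from b1 is 13x + 8(1−x); from b2 it is 12x + 11(1−x).
Setting these equal: 5x + 8 = x + 11, so x = 3/4.
Therefore the row player plays a2 with probability 1 − 3/4 = 1/4.

1/4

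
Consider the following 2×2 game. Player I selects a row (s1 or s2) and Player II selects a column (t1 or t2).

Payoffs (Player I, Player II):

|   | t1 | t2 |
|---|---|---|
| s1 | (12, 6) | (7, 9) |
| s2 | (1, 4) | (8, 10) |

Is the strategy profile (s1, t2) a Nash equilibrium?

No

At (s1, t2), Player I earns 7; switching to s2 would give 8, so Player I would deviate.
Player II earns 9; switching to t1 would give 6, so Player II has no profitable deviation.
Since at least one player can profitably deviate, this is not a Nash equilibrium.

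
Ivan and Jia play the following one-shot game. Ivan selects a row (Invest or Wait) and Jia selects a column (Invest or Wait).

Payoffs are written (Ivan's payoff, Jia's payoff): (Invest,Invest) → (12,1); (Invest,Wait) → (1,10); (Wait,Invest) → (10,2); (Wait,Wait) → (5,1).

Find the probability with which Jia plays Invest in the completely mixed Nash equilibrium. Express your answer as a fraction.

Let q be the probability that Jia plays Invest. In a completely mixed equilibrium, Ivan must be indifferent between Invest and Wait.
Ivan's expected payoff from Invest is 12q + (1−q); from Wait it is 10q + 5(1−q).
Setting these equal: 11q + 1 = 5q + 5, so q = 2/3.

2/3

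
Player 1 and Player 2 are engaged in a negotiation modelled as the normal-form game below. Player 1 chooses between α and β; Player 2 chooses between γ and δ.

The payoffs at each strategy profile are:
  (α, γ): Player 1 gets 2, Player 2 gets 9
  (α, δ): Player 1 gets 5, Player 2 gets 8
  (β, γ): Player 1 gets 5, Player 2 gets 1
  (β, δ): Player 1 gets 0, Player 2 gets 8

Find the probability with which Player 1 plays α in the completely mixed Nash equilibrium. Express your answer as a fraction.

Let r be the probability that Player 1 plays α. In a completely mixed equilibrium, Player 2 must be indifferent between γ and δ.
Player 2's expected payoff from γ is 9r + (1−r); from δ it is 8r + 8(1−r).
Setting these equal: 8r + 1 = 8, so r = 7/8.

7/8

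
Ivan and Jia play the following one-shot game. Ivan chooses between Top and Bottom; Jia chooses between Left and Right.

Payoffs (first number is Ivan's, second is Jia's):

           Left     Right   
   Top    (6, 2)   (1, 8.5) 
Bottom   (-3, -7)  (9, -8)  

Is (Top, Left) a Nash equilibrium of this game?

No

At (Top, Left), Ivan earns 6; switching to Bottom would give -3, so Ivan has no profitable deviation.
Jia earns 2; switching to Right would give 8.5, so Jia would deviate.
Since at least one player can profitably deviate, this is not a Nash equilibrium.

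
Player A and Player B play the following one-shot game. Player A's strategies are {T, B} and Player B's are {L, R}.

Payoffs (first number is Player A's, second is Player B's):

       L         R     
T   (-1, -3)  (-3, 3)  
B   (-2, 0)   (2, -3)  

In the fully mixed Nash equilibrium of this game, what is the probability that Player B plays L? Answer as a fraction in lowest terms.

Let y be the probability that Player B plays L. In a completely mixed equilibrium, Player A must be indifferent between T and B.
Player A's expected payoff from T is −y − 3(1−y); from B it is −2y + 2(1−y).
Setting these equal: 2y − 3 = −4y + 2, so y = 5/6.

5/6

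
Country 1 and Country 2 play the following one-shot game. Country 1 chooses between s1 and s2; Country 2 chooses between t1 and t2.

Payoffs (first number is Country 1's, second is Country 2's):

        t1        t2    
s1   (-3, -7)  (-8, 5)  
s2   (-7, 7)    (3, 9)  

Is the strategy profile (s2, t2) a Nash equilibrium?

At (s2, t2), Country 1 earns 3; switching to s1 would give -8, so Country 1 has no profitable deviation.
Country 2 earns 9; switching to t1 would give 7, so Country 2 has no profitable deviation.
Neither player can gain by a unilateral deviation, so this profile is a Nash equilibrium.

Yes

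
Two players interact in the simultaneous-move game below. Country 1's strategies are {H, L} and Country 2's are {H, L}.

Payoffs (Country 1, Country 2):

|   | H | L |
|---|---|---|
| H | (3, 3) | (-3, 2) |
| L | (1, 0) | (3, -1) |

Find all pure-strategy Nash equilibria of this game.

(H, H)

(H, H): Country 1 gets 3 ≥ 1 from L, and Country 2 gets 3 ≥ 2 from L — Nash equilibrium.
(H, L): Country 1 prefers L (3 > -3); Country 2 prefers H (3 > 2) — not an equilibrium.
(L, H): Country 1 prefers H (3 > 1) — not an equilibrium.
(L, L): Country 2 prefers H (0 > -1) — not an equilibrium.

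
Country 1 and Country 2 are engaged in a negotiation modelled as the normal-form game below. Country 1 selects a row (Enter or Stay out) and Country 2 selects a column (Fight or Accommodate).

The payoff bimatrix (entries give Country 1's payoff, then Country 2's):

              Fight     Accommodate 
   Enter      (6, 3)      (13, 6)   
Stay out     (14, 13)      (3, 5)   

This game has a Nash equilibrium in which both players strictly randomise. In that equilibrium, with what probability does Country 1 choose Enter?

Let p be the probability that Country 1 plays Enter. In a completely mixed equilibrium, Country 2 must be indifferent between Fight and Accommodate.
Country 2's expected payoff from Fight is 3p + 13(1−p); from Accommodate it is 6p + 5(1−p).
Setting these equal: −10p + 13 = p + 5, so p = 8/11.

8/11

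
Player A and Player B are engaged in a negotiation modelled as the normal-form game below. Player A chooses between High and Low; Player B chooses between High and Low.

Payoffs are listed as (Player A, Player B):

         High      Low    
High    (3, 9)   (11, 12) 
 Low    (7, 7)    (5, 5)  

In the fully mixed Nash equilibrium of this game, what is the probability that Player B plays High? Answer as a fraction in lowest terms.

Let y be the probability that Player B plays High. In a completely mixed equilibrium, Player A must be indifferent between High and Low.
Player A's expected payoff from High is 3y + 11(1−y); from Low it is 7y + 5(1−y).
Setting these equal: −8y + 11 = 2y + 5, so y = 3/5.

3/5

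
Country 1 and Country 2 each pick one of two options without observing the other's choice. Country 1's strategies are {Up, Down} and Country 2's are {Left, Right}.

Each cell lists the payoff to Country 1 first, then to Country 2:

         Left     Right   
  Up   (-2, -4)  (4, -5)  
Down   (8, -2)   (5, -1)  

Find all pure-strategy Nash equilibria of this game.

(Down, Right)

(Up, Left): Country 1 prefers Down (8 > -2) — not an equilibrium.
(Up, Right): Country 1 prefers Down (5 > 4); Country 2 prefers Left (-4 > -5) — not an equilibrium.
(Down, Left): Country 2 prefers Right (-1 > -2) — not an equilibrium.
(Down, Right): Country 1 gets 5 ≥ 4 from Up, and Country 2 gets -1 ≥ -2 from Left — Nash equilibrium.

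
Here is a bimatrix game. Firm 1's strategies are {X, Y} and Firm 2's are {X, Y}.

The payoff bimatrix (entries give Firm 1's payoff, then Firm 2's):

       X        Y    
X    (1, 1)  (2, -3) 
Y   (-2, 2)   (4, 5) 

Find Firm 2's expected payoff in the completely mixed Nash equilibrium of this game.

First find p, the probability Firm 1 plays X, from Firm 2's indifference between X and Y: p + 2(1−p) = −3p + 5(1−p), giving p = 3/7.
Since Firm 2 is indifferent in equilibrium, Firm 2's expected payoff equals the payoff from either column against (3/7, 4/7). Using X: (3/7) + 2(4/7) = 11/7.

11/7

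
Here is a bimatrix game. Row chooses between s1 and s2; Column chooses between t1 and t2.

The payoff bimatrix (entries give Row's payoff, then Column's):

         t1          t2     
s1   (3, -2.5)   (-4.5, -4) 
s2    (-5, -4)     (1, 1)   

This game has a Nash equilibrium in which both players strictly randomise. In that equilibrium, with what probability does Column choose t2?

16/27

Let y be the probability that Column plays t1. In a completely mixed equilibrium, Row must be indifferent between s1 and s2.
Row's expected payoff from s1 is 3y − 4.5(1−y); from s2 it is −5y + (1−y).
Setting these equal: 7.5y − 4.5 = −6y + 1, so y = 11/27.
Therefore Column plays t2 with probability 1 − 11/27 = 16/27.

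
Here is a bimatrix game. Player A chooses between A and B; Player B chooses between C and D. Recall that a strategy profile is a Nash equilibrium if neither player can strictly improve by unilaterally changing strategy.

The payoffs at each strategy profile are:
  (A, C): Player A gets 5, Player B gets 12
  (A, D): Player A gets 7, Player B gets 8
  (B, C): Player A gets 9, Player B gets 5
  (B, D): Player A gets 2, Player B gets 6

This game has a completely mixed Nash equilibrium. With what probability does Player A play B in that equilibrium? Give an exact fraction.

Let p be the probability that Player A plays A. In a completely mixed equilibrium, Player B must be indifferent between C and D.
Player B's expected payoff from C is 12p + 5(1−p); from D it is 8p + 6(1−p).
Setting these equal: 7p + 5 = 2p + 6, so p = 1/5.
Therefore Player A plays B with probability 1 − 1/5 = 4/5.

4/5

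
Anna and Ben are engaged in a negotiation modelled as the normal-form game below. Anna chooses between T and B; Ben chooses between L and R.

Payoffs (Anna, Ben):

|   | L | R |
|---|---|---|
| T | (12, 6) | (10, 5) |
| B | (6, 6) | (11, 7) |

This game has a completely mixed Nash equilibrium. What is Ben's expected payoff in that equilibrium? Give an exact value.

6

First find p, the probability Anna plays T, from Ben's indifference between L and R: 6p + 6(1−p) = 5p + 7(1−p), giving p = 1/2.
Since Ben is indifferent in equilibrium, Ben's expected payoff equals the payoff from either column against (1/2, 1/2). Using L: 6(1/2) + 6(1/2) = 6.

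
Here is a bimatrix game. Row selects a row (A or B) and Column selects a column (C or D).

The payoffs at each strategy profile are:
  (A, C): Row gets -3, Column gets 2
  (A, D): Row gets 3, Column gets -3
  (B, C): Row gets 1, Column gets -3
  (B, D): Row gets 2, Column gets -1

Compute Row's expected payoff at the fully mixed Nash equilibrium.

First find q, the probability Column plays C, from Row's indifference between A and B: −3q + 3(1−q) = q + 2(1−q), giving q = 1/5.
Since Row is indifferent in equilibrium, Row's expected payoff equals the payoff from either row against (1/5, 4/5). Using A: −3(1/5) + 3(4/5) = 9/5.

9/5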